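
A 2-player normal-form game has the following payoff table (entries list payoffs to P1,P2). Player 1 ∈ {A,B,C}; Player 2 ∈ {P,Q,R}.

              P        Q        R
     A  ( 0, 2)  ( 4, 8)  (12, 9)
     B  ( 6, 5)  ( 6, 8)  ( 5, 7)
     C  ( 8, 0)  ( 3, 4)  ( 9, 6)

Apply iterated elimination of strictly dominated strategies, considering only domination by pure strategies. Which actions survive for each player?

Survivors P1:{A,B} P2:{Q,R}

P2 drop P (Q beats it: A:8>2 B:8>5 C:4>0)
P1 drop C (A beats it: Q:4>3 R:12>9)
P1→{A,B} P2→{Q,R}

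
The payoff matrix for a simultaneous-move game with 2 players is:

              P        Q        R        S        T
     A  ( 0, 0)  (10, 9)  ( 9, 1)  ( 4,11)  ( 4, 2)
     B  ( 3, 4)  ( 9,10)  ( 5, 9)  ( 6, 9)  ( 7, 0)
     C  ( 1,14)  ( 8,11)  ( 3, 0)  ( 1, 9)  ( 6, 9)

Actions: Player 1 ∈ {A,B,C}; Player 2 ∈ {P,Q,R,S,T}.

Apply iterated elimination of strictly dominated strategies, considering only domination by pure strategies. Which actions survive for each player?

P1 drop C (B beats it: P:3>1 Q:9>8 R:5>3 S:6>1 T:7>6)
P2 drop P (Q beats it: A:9>0 B:10>4)
P2 drop R (Q beats it: A:9>1 B:10>9)
P2 drop T (Q beats it: A:9>2 B:10>0)
P1→{A,B} P2→{Q,S}

IESDS → P1:{A,B} P2:{Q,S}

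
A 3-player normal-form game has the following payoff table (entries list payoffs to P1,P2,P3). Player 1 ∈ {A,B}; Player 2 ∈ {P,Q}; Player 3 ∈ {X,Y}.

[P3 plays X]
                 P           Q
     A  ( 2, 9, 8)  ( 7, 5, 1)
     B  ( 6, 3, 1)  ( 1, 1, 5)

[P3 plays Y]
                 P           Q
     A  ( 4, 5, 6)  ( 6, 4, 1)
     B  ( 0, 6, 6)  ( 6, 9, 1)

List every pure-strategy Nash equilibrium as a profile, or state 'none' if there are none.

No pure NE.

(A,P,X): not NE [P1→B gives 6>2]
(A,P,Y): not NE [P3→X gives 8>6]
(A,Q,X): not NE [P2→P gives 9>5]
(A,Q,Y): not NE [P2→P gives 5>4]
(B,P,X): not NE [P3→Y gives 6>1]
(B,P,Y): not NE [P1→A gives 4>0; P2→Q gives 9>6]
(B,Q,X): not NE [P1→A gives 7>1; P2→P gives 3>1]
(B,Q,Y): not NE [P3→X gives 5>1]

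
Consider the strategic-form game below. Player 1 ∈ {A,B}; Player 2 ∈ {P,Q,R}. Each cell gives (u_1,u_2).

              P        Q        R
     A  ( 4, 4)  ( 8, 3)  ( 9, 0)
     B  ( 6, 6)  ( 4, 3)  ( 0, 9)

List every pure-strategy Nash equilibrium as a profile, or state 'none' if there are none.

Equilibria: none

(A,P): not NE [P1→B gives 6>4]
(A,Q): not NE [P2→P gives 4>3]
(A,R): not NE [P2→P gives 4>0]
(B,P): not NE [P2→R gives 9>6]
(B,Q): not NE [P1→A gives 8>4; P2→R gives 9>3]
(B,R): not NE [P1→A gives 9>0]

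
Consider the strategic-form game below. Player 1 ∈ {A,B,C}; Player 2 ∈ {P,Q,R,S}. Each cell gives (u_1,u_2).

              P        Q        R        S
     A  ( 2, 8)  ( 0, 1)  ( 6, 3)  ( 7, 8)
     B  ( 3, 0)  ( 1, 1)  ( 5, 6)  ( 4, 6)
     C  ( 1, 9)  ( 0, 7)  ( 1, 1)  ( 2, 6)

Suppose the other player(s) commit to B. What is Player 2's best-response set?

u_2(P vs B) = 0
u_2(Q vs B) = 1
u_2(R vs B) = 6
u_2(S vs B) = 6
max payoff 6 at {R,S}

argmax u_2 = {R,S}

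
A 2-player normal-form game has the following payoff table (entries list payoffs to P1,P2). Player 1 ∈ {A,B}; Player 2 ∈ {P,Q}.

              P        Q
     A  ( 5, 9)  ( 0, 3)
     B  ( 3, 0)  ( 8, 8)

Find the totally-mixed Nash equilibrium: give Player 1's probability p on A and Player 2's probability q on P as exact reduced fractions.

(p,q) = (4/7, 4/5)

P1 indiff ⇒ q·5+(1-q)·0 = q·3+(1-q)·8 ⇒ q(2) = (1-q)(8) ⇒ q = 4/5
P2 indiff ⇒ p·9+(1-p)·0 = p·3+(1-p)·8 ⇒ p(6) = (1-p)(8) ⇒ p = 4/7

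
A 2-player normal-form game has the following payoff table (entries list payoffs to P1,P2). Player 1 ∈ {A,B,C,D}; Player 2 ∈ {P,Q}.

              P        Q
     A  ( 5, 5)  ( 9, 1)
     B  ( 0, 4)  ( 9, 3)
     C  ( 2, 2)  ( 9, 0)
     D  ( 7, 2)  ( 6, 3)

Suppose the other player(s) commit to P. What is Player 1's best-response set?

u_1(A vs P) = 5
u_1(B vs P) = 0
u_1(C vs P) = 2
u_1(D vs P) = 7
max payoff 7 at {D}

P1 best: {D}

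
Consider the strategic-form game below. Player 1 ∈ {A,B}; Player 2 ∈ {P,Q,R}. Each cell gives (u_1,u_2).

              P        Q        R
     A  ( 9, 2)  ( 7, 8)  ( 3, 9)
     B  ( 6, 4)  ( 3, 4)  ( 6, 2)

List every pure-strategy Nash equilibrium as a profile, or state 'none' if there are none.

(A,P): not NE [P2→R gives 9>2]
(A,Q): not NE [P2→R gives 9>8]
(A,R): not NE [P1→B gives 6>3]
(B,P): not NE [P1→A gives 9>6]
(B,Q): not NE [P1→A gives 7>3]
(B,R): not NE [P2→Q gives 4>2]

No pure NE.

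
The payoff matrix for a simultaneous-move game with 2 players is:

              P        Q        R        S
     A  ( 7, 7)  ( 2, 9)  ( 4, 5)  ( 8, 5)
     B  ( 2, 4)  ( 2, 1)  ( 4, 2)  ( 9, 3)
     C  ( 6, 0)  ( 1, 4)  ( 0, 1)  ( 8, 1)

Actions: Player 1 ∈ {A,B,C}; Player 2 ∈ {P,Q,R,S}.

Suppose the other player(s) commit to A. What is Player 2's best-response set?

u_2(P vs A) = 7
u_2(Q vs A) = 9
u_2(R vs A) = 5
u_2(S vs A) = 5
max payoff 9 at {Q}

BR_2 = {Q}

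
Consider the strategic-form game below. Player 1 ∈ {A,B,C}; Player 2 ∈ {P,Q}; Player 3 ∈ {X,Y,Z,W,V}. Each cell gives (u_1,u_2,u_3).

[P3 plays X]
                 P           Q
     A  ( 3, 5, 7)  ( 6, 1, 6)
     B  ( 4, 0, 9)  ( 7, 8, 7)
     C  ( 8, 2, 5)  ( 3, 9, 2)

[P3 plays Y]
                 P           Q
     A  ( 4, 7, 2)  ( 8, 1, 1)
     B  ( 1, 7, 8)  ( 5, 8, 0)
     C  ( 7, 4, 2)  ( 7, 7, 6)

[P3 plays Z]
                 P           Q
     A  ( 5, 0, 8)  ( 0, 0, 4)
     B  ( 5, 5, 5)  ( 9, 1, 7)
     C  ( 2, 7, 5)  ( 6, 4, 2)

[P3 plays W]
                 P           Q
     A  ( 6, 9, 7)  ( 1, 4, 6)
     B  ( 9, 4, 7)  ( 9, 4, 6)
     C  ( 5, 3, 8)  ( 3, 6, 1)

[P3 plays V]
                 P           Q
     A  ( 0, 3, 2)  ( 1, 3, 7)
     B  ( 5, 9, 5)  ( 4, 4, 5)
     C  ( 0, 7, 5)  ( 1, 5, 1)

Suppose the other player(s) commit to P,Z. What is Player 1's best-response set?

P1 best: {A,B}

u_1(A vs P,Z) = 5
u_1(B vs P,Z) = 5
u_1(C vs P,Z) = 2
max payoff 5 at {A,B}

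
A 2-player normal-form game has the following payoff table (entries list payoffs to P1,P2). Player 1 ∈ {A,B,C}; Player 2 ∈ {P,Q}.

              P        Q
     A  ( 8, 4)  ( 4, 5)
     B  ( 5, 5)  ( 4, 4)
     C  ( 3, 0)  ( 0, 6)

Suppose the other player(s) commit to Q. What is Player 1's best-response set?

u_1(A vs Q) = 4
u_1(B vs Q) = 4
u_1(C vs Q) = 0
max payoff 4 at {A,B}

P1 best: {A,B}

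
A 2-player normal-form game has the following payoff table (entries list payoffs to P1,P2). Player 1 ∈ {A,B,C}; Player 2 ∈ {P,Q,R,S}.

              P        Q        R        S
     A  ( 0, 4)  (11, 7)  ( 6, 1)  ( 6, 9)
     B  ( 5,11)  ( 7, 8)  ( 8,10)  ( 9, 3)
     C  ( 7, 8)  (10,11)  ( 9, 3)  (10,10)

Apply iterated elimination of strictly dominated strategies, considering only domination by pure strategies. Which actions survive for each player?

P1 drop B (C beats it: P:7>5 Q:10>7 R:9>8 S:10>9)
P2 drop P (Q beats it: A:7>4 C:11>8)
P2 drop R (Q beats it: A:7>1 C:11>3)
P1→{A,C} P2→{Q,S}

Remaining: P1:{A,C} P2:{Q,S}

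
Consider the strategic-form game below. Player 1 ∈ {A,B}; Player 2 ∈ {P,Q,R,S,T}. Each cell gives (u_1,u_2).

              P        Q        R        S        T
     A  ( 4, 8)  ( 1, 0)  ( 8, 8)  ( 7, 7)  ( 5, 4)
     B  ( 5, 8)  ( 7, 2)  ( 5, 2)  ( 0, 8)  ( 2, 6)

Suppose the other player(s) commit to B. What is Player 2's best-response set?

P2 best: {P,S}

u_2(P vs B) = 8
u_2(Q vs B) = 2
u_2(R vs B) = 2
u_2(S vs B) = 8
u_2(T vs B) = 6
max payoff 8 at {P,S}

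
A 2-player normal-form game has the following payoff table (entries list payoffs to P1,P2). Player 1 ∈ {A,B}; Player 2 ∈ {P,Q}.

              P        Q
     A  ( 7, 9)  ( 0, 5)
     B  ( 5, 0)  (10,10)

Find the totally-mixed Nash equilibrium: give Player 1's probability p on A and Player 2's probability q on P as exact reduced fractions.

P1 mixes 5/7 on A; P2 mixes 5/6 on P

P1 indiff ⇒ q·7+(1-q)·0 = q·5+(1-q)·10 ⇒ q(2) = (1-q)(10) ⇒ q = 5/6
P2 indiff ⇒ p·9+(1-p)·0 = p·5+(1-p)·10 ⇒ p(4) = (1-p)(10) ⇒ p = 5/7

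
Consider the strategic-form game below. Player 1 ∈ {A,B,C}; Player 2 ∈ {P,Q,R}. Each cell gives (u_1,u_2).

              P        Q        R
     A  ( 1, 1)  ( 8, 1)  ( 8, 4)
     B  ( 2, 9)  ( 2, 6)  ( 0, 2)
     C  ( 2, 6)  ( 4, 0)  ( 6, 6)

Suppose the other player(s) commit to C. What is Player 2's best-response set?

u_2(P vs C) = 6
u_2(Q vs C) = 0
u_2(R vs C) = 6
max payoff 6 at {P,R}

P2 best: {P,R}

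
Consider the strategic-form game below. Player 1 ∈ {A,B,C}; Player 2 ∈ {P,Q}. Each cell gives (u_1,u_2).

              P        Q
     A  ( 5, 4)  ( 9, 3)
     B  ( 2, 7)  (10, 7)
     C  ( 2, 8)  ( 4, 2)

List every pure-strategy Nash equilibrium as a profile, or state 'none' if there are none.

(A,P): NE
(A,Q): not NE [P1→B gives 10>9; P2→P gives 4>3]
(B,P): not NE [P1→A gives 5>2]
(B,Q): NE
(C,P): not NE [P1→A gives 5>2]
(C,Q): not NE [P1→B gives 10>4; P2→P gives 8>2]

Nash profiles: (A,P), (B,Q)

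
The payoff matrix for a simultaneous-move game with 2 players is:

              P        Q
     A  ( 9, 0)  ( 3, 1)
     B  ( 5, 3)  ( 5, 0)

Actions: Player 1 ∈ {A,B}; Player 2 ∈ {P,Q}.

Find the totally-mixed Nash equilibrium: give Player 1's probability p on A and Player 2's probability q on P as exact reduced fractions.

P1 indiff ⇒ q·9+(1-q)·3 = q·5+(1-q)·5 ⇒ q(4) = (1-q)(2) ⇒ q = 1/3
P2 indiff ⇒ p·0+(1-p)·3 = p·1+(1-p)·0 ⇒ p(-1) = (1-p)(-3) ⇒ p = 3/4

p=3/4, q=1/3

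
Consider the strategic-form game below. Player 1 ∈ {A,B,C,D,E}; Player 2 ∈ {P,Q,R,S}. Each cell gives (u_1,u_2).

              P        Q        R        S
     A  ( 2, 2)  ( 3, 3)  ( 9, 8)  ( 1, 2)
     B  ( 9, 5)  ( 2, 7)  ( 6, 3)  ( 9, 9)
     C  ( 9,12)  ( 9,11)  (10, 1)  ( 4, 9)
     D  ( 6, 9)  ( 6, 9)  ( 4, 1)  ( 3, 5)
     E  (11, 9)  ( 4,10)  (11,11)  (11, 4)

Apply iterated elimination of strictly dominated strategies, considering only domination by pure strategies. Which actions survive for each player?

P1 drop A (C beats it: P:9>2 Q:9>3 R:10>9 S:4>1)
P1 drop B (E beats it: P:11>9 Q:4>2 R:11>6 S:11>9)
P1 drop D (C beats it: P:9>6 Q:9>6 R:10>4 S:4>3)
P2 drop S (P beats it: C:12>9 E:9>4)
P1→{C,E} P2→{P,Q,R}

Remaining: P1:{C,E} P2:{P,Q,R}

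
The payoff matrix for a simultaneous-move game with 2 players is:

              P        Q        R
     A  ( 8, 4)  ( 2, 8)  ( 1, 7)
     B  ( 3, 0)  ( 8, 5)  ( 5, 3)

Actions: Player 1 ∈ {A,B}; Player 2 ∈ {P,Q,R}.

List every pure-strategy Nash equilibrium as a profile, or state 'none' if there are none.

PSNE = {(B,Q)}

(A,P): not NE [P2→Q gives 8>4]
(A,Q): not NE [P1→B gives 8>2]
(A,R): not NE [P1→B gives 5>1; P2→Q gives 8>7]
(B,P): not NE [P1→A gives 8>3; P2→Q gives 5>0]
(B,Q): NE
(B,R): not NE [P2→Q gives 5>3]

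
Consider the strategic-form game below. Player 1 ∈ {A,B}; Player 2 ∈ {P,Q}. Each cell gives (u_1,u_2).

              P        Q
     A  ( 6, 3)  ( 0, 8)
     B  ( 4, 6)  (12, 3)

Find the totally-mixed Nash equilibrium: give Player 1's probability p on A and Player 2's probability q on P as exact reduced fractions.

P1 indiff ⇒ q·6+(1-q)·0 = q·4+(1-q)·12 ⇒ q(2) = (1-q)(12) ⇒ q = 6/7
P2 indiff ⇒ p·3+(1-p)·6 = p·8+(1-p)·3 ⇒ p(-5) = (1-p)(-3) ⇒ p = 3/8

P1 mixes 3/8 on A; P2 mixes 6/7 on P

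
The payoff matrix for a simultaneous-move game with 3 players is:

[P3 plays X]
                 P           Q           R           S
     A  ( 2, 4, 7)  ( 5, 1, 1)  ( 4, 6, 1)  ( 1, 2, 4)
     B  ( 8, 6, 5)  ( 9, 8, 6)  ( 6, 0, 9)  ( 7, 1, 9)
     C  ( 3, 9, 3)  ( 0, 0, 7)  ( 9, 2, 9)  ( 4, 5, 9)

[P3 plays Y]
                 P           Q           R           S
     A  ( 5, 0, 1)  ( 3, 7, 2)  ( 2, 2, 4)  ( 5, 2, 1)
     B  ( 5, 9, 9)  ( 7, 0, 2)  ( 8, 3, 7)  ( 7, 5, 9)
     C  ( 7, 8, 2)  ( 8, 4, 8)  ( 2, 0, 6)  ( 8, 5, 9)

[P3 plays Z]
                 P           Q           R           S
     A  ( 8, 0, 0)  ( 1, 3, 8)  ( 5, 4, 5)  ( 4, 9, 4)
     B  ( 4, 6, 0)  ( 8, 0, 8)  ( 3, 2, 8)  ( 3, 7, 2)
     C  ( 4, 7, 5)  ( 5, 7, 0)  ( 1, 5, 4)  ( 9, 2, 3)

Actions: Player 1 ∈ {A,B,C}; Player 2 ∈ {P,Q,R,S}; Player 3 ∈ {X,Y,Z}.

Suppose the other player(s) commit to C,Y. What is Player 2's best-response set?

u_2(P vs C,Y) = 8
u_2(Q vs C,Y) = 4
u_2(R vs C,Y) = 0
u_2(S vs C,Y) = 5
max payoff 8 at {P}

BR_2 = {P}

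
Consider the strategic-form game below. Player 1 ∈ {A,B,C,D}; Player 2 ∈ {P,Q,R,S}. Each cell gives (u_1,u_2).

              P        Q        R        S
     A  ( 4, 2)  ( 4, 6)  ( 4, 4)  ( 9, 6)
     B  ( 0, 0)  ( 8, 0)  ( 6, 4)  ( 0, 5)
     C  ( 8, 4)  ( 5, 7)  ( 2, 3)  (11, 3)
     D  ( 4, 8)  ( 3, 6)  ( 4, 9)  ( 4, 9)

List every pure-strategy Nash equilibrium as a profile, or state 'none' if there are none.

Equilibria: none

(A,P): not NE [P1→C gives 8>4; P2→S gives 6>2]
(A,Q): not NE [P1→B gives 8>4]
(A,R): not NE [P1→B gives 6>4; P2→S gives 6>4]
(A,S): not NE [P1→C gives 11>9]
(B,P): not NE [P1→C gives 8>0; P2→S gives 5>0]
(B,Q): not NE [P2→S gives 5>0]
(B,R): not NE [P2→S gives 5>4]
(B,S): not NE [P1→C gives 11>0]
(C,P): not NE [P2→Q gives 7>4]
(C,Q): not NE [P1→B gives 8>5]
(C,R): not NE [P1→B gives 6>2; P2→Q gives 7>3]
(C,S): not NE [P2→Q gives 7>3]
(D,P): not NE [P1→C gives 8>4; P2→S gives 9>8]
(D,Q): not NE [P1→B gives 8>3; P2→S gives 9>6]
(D,R): not NE [P1→B gives 6>4]
(D,S): not NE [P1→C gives 11>4]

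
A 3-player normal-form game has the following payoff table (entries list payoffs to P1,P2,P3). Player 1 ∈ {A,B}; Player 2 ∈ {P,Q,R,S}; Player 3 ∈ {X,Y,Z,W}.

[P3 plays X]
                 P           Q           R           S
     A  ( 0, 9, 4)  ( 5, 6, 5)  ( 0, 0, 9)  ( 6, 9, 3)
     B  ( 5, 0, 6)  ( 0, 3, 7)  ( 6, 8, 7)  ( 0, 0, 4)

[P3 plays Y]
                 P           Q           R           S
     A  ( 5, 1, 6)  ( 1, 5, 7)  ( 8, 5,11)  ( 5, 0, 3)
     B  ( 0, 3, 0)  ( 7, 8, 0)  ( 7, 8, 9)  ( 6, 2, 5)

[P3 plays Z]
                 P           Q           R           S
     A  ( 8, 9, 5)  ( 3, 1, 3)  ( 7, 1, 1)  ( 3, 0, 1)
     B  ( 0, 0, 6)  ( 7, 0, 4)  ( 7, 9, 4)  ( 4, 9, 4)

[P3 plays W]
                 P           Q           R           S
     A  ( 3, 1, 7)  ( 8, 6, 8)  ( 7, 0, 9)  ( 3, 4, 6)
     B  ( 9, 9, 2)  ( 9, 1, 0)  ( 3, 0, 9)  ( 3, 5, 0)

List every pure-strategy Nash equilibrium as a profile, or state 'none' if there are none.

(A,P,X): not NE [P1→B gives 5>0; P3→W gives 7>4]
(A,P,Y): not NE [P2→R gives 5>1; P3→W gives 7>6]
(A,P,Z): not NE [P3→W gives 7>5]
(A,P,W): not NE [P1→B gives 9>3; P2→Q gives 6>1]
(A,Q,X): not NE [P2→S gives 9>6; P3→W gives 8>5]
(A,Q,Y): not NE [P1→B gives 7>1; P3→W gives 8>7]
(A,Q,Z): not NE [P1→B gives 7>3; P2→P gives 9>1; P3→W gives 8>3]
(A,Q,W): not NE [P1→B gives 9>8]
(A,R,X): not NE [P1→B gives 6>0; P2→S gives 9>0; P3→Y gives 11>9]
(A,R,Y): NE
(A,R,Z): not NE [P2→P gives 9>1; P3→Y gives 11>1]
(A,R,W): not NE [P2→Q gives 6>0; P3→Y gives 11>9]
(A,S,X): not NE [P3→W gives 6>3]
(A,S,Y): not NE [P1→B gives 6>5; P2→R gives 5>0; P3→W gives 6>3]
(A,S,Z): not NE [P1→B gives 4>3; P2→P gives 9>0; P3→W gives 6>1]
(A,S,W): not NE [P2→Q gives 6>4]
(B,P,X): not NE [P2→R gives 8>0]
(B,P,Y): not NE [P1→A gives 5>0; P2→R gives 8>3; P3→Z gives 6>0]
(B,P,Z): not NE [P1→A gives 8>0; P2→S gives 9>0]
(B,P,W): not NE [P3→Z gives 6>2]
(B,Q,X): not NE [P1→A gives 5>0; P2→R gives 8>3]
(B,Q,Y): not NE [P3→X gives 7>0]
(B,Q,Z): not NE [P2→S gives 9>0; P3→X gives 7>4]
(B,Q,W): not NE [P2→P gives 9>1; P3→X gives 7>0]
(B,R,X): not NE [P3→W gives 9>7]
(B,R,Y): not NE [P1→A gives 8>7]
(B,R,Z): not NE [P3→W gives 9>4]
(B,R,W): not NE [P1→A gives 7>3; P2→P gives 9>0]
(B,S,X): not NE [P1→A gives 6>0; P2→R gives 8>0; P3→Y gives 5>4]
(B,S,Y): not NE [P2→R gives 8>2]
(B,S,Z): not NE [P3→Y gives 5>4]
(B,S,W): not NE [P2→P gives 9>5; P3→Y gives 5>0]

PSNE = {(A,R,Y)}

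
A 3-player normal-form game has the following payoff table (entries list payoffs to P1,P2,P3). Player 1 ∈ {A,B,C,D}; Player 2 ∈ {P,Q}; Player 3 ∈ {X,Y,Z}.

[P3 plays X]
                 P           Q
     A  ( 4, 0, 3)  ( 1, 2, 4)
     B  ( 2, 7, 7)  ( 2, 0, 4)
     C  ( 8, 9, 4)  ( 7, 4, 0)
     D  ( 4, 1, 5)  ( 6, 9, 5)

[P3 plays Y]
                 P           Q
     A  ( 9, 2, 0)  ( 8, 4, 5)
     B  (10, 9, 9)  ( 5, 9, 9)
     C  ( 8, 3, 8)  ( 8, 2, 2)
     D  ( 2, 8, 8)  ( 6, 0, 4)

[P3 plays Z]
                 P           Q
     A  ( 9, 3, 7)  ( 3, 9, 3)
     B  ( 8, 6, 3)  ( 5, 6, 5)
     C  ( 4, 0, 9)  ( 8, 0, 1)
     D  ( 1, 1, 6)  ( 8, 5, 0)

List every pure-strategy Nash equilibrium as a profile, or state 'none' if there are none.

PSNE = {(A,Q,Y), (B,P,Y)}

(A,P,X): not NE [P1→C gives 8>4; P2→Q gives 2>0; P3→Z gives 7>3]
(A,P,Y): not NE [P1→B gives 10>9; P2→Q gives 4>2; P3→Z gives 7>0]
(A,P,Z): not NE [P2→Q gives 9>3]
(A,Q,X): not NE [P1→C gives 7>1; P3→Y gives 5>4]
(A,Q,Y): NE
(A,Q,Z): not NE [P1→D gives 8>3; P3→Y gives 5>3]
(B,P,X): not NE [P1→C gives 8>2; P3→Y gives 9>7]
(B,P,Y): NE
(B,P,Z): not NE [P1→A gives 9>8; P3→Y gives 9>3]
(B,Q,X): not NE [P1→C gives 7>2; P2→P gives 7>0; P3→Y gives 9>4]
(B,Q,Y): not NE [P1→C gives 8>5]
(B,Q,Z): not NE [P1→D gives 8>5; P3→Y gives 9>5]
(C,P,X): not NE [P3→Z gives 9>4]
(C,P,Y): not NE [P1→B gives 10>8; P3→Z gives 9>8]
(C,P,Z): not NE [P1→A gives 9>4]
(C,Q,X): not NE [P2→P gives 9>4; P3→Y gives 2>0]
(C,Q,Y): not NE [P2→P gives 3>2]
(C,Q,Z): not NE [P3→Y gives 2>1]
(D,P,X): not NE [P1→C gives 8>4; P2→Q gives 9>1; P3→Y gives 8>5]
(D,P,Y): not NE [P1→B gives 10>2]
(D,P,Z): not NE [P1→A gives 9>1; P2→Q gives 5>1; P3→Y gives 8>6]
(D,Q,X): not NE [P1→C gives 7>6]
(D,Q,Y): not NE [P1→C gives 8>6; P2→P gives 8>0; P3→X gives 5>4]
(D,Q,Z): not NE [P3→X gives 5>0]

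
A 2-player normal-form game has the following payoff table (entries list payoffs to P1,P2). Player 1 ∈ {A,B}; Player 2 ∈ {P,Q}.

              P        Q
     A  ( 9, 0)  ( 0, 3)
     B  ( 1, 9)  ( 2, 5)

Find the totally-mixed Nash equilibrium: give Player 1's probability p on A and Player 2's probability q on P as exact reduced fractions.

P1 indiff ⇒ q·9+(1-q)·0 = q·1+(1-q)·2 ⇒ q(8) = (1-q)(2) ⇒ q = 1/5
P2 indiff ⇒ p·0+(1-p)·9 = p·3+(1-p)·5 ⇒ p(-3) = (1-p)(-4) ⇒ p = 4/7

P1 mixes 4/7 on A; P2 mixes 1/5 on P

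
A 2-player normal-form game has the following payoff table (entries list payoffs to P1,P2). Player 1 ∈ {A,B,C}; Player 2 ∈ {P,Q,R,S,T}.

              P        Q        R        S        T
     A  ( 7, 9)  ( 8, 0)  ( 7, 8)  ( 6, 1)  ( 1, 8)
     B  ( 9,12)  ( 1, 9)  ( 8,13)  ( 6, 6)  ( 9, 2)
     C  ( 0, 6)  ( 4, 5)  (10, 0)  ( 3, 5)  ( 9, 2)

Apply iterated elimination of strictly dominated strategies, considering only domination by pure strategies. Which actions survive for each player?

P2 drop Q (P beats it: A:9>0 B:12>9 C:6>5)
P2 drop S (P beats it: A:9>1 B:12>6 C:6>5)
P1 drop A (B beats it: P:9>7 R:8>7 T:9>1)
P2 drop T (P beats it: B:12>2 C:6>2)
P1→{B,C} P2→{P,R}

Survivors P1:{B,C} P2:{P,R}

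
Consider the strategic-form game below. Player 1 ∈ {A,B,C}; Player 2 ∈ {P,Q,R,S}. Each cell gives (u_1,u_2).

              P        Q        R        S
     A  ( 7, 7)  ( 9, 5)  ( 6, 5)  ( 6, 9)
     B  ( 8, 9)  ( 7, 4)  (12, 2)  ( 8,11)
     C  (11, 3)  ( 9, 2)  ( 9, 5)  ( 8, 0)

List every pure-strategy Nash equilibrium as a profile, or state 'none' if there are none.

NE set: (B,S)

(A,P): not NE [P1→C gives 11>7; P2→S gives 9>7]
(A,Q): not NE [P2→S gives 9>5]
(A,R): not NE [P1→B gives 12>6; P2→S gives 9>5]
(A,S): not NE [P1→C gives 8>6]
(B,P): not NE [P1→C gives 11>8; P2→S gives 11>9]
(B,Q): not NE [P1→C gives 9>7; P2→S gives 11>4]
(B,R): not NE [P2→S gives 11>2]
(B,S): NE
(C,P): not NE [P2→R gives 5>3]
(C,Q): not NE [P2→R gives 5>2]
(C,R): not NE [P1→B gives 12>9]
(C,S): not NE [P2→R gives 5>0]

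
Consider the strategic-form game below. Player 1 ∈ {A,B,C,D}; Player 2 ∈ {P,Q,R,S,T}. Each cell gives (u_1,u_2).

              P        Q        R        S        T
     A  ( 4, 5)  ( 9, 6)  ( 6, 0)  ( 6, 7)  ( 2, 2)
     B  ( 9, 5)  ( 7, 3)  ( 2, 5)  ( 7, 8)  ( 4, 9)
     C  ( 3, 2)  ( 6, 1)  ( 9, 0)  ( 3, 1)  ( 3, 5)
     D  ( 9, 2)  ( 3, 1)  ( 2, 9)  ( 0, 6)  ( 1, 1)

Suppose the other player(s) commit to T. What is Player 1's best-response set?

u_1(A vs T) = 2
u_1(B vs T) = 4
u_1(C vs T) = 3
u_1(D vs T) = 1
max payoff 4 at {B}

BR_1 = {B}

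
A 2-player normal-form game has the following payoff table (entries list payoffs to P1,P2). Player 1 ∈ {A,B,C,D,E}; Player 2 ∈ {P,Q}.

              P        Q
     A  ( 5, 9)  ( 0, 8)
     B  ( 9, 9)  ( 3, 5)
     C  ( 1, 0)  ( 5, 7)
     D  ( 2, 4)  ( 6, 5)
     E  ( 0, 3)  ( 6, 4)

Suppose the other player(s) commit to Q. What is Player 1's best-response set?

u_1(A vs Q) = 0
u_1(B vs Q) = 3
u_1(C vs Q) = 5
u_1(D vs Q) = 6
u_1(E vs Q) = 6
max payoff 6 at {D,E}

argmax u_1 = {D,E}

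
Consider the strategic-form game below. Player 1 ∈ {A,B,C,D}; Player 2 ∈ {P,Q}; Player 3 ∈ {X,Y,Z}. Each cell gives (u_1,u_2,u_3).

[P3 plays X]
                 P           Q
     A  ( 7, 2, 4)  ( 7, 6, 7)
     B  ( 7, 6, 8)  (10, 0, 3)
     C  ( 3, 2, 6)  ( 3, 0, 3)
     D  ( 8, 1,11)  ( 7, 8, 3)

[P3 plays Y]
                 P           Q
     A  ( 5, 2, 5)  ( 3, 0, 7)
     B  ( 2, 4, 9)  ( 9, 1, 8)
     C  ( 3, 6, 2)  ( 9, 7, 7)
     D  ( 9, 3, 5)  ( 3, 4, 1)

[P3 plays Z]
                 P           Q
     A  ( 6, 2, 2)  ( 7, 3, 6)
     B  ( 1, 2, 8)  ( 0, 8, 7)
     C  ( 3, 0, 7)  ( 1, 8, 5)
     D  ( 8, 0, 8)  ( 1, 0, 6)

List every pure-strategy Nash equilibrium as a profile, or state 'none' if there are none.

(A,P,X): not NE [P1→D gives 8>7; P2→Q gives 6>2; P3→Y gives 5>4]
(A,P,Y): not NE [P1→D gives 9>5]
(A,P,Z): not NE [P1→D gives 8>6; P2→Q gives 3>2; P3→Y gives 5>2]
(A,Q,X): not NE [P1→B gives 10>7]
(A,Q,Y): not NE [P1→C gives 9>3; P2→P gives 2>0]
(A,Q,Z): not NE [P3→Y gives 7>6]
(B,P,X): not NE [P1→D gives 8>7; P3→Y gives 9>8]
(B,P,Y): not NE [P1→D gives 9>2]
(B,P,Z): not NE [P1→D gives 8>1; P2→Q gives 8>2; P3→Y gives 9>8]
(B,Q,X): not NE [P2→P gives 6>0; P3→Y gives 8>3]
(B,Q,Y): not NE [P2→P gives 4>1]
(B,Q,Z): not NE [P1→A gives 7>0; P3→Y gives 8>7]
(C,P,X): not NE [P1→D gives 8>3; P3→Z gives 7>6]
(C,P,Y): not NE [P1→D gives 9>3; P2→Q gives 7>6; P3→Z gives 7>2]
(C,P,Z): not NE [P1→D gives 8>3; P2→Q gives 8>0]
(C,Q,X): not NE [P1→B gives 10>3; P2→P gives 2>0; P3→Y gives 7>3]
(C,Q,Y): NE
(C,Q,Z): not NE [P1→A gives 7>1; P3→Y gives 7>5]
(D,P,X): not NE [P2→Q gives 8>1]
(D,P,Y): not NE [P2→Q gives 4>3; P3→X gives 11>5]
(D,P,Z): not NE [P3→X gives 11>8]
(D,Q,X): not NE [P1→B gives 10>7; P3→Z gives 6>3]
(D,Q,Y): not NE [P1→C gives 9>3; P3→Z gives 6>1]
(D,Q,Z): not NE [P1→A gives 7>1]

PSNE = {(C,Q,Y)}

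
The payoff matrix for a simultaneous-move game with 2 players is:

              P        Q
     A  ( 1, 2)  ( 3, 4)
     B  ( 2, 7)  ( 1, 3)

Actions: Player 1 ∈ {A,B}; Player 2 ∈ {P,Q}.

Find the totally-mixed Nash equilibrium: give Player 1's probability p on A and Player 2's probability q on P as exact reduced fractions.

P1 indiff ⇒ q·1+(1-q)·3 = q·2+(1-q)·1 ⇒ q(-1) = (1-q)(-2) ⇒ q = 2/3
P2 indiff ⇒ p·2+(1-p)·7 = p·4+(1-p)·3 ⇒ p(-2) = (1-p)(-4) ⇒ p = 2/3

(p,q) = (2/3, 2/3)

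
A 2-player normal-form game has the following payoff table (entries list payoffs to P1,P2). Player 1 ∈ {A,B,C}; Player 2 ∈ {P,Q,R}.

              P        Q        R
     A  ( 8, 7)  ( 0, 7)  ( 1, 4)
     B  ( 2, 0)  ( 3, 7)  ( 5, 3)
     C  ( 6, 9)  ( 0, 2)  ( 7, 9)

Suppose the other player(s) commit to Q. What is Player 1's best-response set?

argmax u_1 = {B}

u_1(A vs Q) = 0
u_1(B vs Q) = 3
u_1(C vs Q) = 0
max payoff 3 at {B}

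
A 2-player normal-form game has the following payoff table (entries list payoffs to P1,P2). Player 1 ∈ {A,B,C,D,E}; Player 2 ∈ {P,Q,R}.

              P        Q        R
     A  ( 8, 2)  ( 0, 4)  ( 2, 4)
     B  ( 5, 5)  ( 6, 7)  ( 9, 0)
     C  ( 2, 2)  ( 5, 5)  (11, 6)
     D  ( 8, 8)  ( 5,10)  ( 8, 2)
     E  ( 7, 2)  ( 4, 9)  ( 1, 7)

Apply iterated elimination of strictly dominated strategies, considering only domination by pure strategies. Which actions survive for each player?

P1 drop E (D beats it: P:8>7 Q:5>4 R:8>1)
P2 drop P (Q beats it: A:4>2 B:7>5 C:5>2 D:10>8)
P1 drop A (B beats it: Q:6>0 R:9>2)
P1 drop D (B beats it: Q:6>5 R:9>8)
P1→{B,C} P2→{Q,R}

IESDS → P1:{B,C} P2:{Q,R}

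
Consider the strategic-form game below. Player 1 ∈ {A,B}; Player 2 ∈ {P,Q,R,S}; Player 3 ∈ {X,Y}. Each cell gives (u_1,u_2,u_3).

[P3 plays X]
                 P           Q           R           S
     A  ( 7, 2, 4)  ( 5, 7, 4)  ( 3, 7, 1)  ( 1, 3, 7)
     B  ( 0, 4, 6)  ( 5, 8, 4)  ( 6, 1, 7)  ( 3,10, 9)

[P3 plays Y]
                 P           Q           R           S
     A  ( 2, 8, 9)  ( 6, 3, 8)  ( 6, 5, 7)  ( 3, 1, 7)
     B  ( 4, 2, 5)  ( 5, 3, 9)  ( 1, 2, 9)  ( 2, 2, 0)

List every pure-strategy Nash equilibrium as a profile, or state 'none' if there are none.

PSNE = {(B,S,X)}

(A,P,X): not NE [P2→R gives 7>2; P3→Y gives 9>4]
(A,P,Y): not NE [P1→B gives 4>2]
(A,Q,X): not NE [P3→Y gives 8>4]
(A,Q,Y): not NE [P2→P gives 8>3]
(A,R,X): not NE [P1→B gives 6>3; P3→Y gives 7>1]
(A,R,Y): not NE [P2→P gives 8>5]
(A,S,X): not NE [P1→B gives 3>1; P2→R gives 7>3]
(A,S,Y): not NE [P2→P gives 8>1]
(B,P,X): not NE [P1→A gives 7>0; P2→S gives 10>4]
(B,P,Y): not NE [P2→Q gives 3>2; P3→X gives 6>5]
(B,Q,X): not NE [P2→S gives 10>8; P3→Y gives 9>4]
(B,Q,Y): not NE [P1→A gives 6>5]
(B,R,X): not NE [P2→S gives 10>1; P3→Y gives 9>7]
(B,R,Y): not NE [P1→A gives 6>1; P2→Q gives 3>2]
(B,S,X): NE
(B,S,Y): not NE [P1→A gives 3>2; P2→Q gives 3>2; P3→X gives 9>0]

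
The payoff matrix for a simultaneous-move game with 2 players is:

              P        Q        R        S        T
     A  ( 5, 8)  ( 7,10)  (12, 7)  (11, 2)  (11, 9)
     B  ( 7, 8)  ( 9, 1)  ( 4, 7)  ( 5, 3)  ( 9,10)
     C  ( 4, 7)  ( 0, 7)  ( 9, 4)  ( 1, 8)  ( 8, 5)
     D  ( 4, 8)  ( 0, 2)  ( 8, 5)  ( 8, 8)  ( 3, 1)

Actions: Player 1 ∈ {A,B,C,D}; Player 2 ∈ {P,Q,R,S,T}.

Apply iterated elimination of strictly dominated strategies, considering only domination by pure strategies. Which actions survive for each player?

IESDS → P1:{A,B} P2:{Q,T}

P1 drop C (A beats it: P:5>4 Q:7>0 R:12>9 S:11>1 T:11>8)
P1 drop D (A beats it: P:5>4 Q:7>0 R:12>8 S:11>8 T:11>3)
P2 drop P (T beats it: A:9>8 B:10>8)
P2 drop R (T beats it: A:9>7 B:10>7)
P2 drop S (T beats it: A:9>2 B:10>3)
P1→{A,B} P2→{Q,T}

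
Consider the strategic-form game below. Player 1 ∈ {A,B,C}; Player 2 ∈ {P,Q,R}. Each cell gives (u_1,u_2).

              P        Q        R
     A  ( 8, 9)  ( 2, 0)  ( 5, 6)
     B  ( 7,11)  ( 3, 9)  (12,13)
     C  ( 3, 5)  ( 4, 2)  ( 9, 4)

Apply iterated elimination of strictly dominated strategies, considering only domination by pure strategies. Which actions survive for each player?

P2 drop Q (P beats it: A:9>0 B:11>9 C:5>2)
P1 drop C (B beats it: P:7>3 R:12>9)
P1→{A,B} P2→{P,R}

IESDS → P1:{A,B} P2:{P,R}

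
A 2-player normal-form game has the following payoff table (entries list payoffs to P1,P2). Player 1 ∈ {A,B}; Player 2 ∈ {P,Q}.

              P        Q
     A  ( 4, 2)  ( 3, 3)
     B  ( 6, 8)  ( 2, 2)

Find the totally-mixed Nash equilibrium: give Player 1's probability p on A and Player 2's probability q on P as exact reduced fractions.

P1 mixes 6/7 on A; P2 mixes 1/3 on P

P1 indiff ⇒ q·4+(1-q)·3 = q·6+(1-q)·2 ⇒ q(-2) = (1-q)(-1) ⇒ q = 1/3
P2 indiff ⇒ p·2+(1-p)·8 = p·3+(1-p)·2 ⇒ p(-1) = (1-p)(-6) ⇒ p = 6/7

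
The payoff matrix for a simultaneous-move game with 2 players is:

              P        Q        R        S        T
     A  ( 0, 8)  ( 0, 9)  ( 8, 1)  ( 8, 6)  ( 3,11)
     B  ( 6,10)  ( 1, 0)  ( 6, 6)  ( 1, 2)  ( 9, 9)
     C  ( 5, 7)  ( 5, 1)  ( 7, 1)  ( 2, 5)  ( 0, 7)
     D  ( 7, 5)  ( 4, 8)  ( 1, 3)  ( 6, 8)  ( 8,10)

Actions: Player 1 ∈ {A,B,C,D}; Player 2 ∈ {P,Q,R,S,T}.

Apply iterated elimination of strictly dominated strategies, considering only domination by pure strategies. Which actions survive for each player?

P2 drop Q (T beats it: A:11>9 B:9>0 C:7>1 D:10>8)
P2 drop R (P beats it: A:8>1 B:10>6 C:7>1 D:5>3)
P1 drop C (D beats it: P:7>5 S:6>2 T:8>0)
P2 drop S (T beats it: A:11>6 B:9>2 D:10>8)
P1 drop A (B beats it: P:6>0 T:9>3)
P1→{B,D} P2→{P,T}

Remaining: P1:{B,D} P2:{P,T}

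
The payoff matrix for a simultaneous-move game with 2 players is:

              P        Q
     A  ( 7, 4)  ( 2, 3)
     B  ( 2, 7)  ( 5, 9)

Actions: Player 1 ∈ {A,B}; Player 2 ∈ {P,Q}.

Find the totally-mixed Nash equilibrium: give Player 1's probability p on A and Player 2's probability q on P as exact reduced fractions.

P1 indiff ⇒ q·7+(1-q)·2 = q·2+(1-q)·5 ⇒ q(5) = (1-q)(3) ⇒ q = 3/8
P2 indiff ⇒ p·4+(1-p)·7 = p·3+(1-p)·9 ⇒ p(1) = (1-p)(2) ⇒ p = 2/3

P1 mixes 2/3 on A; P2 mixes 3/8 on P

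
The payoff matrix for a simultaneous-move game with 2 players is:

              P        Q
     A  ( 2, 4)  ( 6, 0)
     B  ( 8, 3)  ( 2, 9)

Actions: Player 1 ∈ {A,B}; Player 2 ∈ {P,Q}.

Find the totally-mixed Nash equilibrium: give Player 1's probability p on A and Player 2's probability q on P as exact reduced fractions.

(p,q) = (3/5, 2/5)

P1 indiff ⇒ q·2+(1-q)·6 = q·8+(1-q)·2 ⇒ q(-6) = (1-q)(-4) ⇒ q = 2/5
P2 indiff ⇒ p·4+(1-p)·3 = p·0+(1-p)·9 ⇒ p(4) = (1-p)(6) ⇒ p = 3/5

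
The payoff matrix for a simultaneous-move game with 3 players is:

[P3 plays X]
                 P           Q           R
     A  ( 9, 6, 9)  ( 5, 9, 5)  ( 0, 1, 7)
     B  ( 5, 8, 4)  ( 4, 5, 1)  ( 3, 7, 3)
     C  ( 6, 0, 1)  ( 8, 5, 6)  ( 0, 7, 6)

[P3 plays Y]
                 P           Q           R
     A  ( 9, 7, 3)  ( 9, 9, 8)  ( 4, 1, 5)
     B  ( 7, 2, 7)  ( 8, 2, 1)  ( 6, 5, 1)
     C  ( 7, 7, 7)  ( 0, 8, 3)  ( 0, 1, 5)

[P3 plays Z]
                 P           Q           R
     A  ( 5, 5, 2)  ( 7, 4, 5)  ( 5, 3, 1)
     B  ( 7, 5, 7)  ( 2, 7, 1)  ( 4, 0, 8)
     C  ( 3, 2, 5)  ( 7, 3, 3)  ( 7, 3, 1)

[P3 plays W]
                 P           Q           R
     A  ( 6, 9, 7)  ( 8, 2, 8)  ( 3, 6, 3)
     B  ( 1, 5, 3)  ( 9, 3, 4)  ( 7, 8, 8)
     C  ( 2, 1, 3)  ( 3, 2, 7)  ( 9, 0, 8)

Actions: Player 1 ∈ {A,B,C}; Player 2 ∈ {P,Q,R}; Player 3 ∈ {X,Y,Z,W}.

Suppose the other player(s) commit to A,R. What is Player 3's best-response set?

u_3(X vs A,R) = 7
u_3(Y vs A,R) = 5
u_3(Z vs A,R) = 1
u_3(W vs A,R) = 3
max payoff 7 at {X}

BR_3 = {X}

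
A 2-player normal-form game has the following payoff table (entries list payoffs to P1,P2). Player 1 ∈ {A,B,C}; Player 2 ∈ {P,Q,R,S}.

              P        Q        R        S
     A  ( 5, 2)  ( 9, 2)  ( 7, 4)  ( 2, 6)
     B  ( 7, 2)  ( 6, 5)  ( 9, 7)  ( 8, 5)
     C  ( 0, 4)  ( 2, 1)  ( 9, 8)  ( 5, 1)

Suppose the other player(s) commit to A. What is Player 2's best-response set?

u_2(P vs A) = 2
u_2(Q vs A) = 2
u_2(R vs A) = 4
u_2(S vs A) = 6
max payoff 6 at {S}

P2 best: {S}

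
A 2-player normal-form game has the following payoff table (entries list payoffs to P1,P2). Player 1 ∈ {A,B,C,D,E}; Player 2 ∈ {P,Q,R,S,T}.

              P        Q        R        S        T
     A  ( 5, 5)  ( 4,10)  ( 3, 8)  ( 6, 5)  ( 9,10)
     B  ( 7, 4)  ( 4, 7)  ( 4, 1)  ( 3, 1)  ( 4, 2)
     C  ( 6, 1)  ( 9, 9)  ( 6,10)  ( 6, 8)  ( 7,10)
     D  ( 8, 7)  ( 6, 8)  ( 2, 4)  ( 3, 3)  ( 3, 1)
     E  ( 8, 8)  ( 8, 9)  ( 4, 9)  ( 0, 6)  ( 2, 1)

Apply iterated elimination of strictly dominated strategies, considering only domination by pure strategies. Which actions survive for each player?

P2 drop P (Q beats it: A:10>5 B:7>4 C:9>1 D:8>7 E:9>8)
P1 drop B (C beats it: Q:9>4 R:6>4 S:6>3 T:7>4)
P1 drop D (C beats it: Q:9>6 R:6>2 S:6>3 T:7>3)
P1 drop E (C beats it: Q:9>8 R:6>4 S:6>0 T:7>2)
P2 drop S (Q beats it: A:10>5 C:9>8)
P1→{A,C} P2→{Q,R,T}

Remaining: P1:{A,C} P2:{Q,R,T}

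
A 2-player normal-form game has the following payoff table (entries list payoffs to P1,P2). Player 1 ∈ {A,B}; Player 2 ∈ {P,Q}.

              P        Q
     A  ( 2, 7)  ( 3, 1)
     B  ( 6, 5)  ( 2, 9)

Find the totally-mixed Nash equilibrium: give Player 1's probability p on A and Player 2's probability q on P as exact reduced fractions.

(p,q) = (2/5, 1/5)

P1 indiff ⇒ q·2+(1-q)·3 = q·6+(1-q)·2 ⇒ q(-4) = (1-q)(-1) ⇒ q = 1/5
P2 indiff ⇒ p·7+(1-p)·5 = p·1+(1-p)·9 ⇒ p(6) = (1-p)(4) ⇒ p = 2/5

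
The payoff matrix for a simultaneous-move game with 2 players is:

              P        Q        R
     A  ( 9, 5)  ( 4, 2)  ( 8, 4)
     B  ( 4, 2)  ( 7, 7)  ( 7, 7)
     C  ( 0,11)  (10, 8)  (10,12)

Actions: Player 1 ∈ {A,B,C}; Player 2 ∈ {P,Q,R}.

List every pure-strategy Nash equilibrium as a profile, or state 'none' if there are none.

(A,P): NE
(A,Q): not NE [P1→C gives 10>4; P2→P gives 5>2]
(A,R): not NE [P1→C gives 10>8; P2→P gives 5>4]
(B,P): not NE [P1→A gives 9>4; P2→R gives 7>2]
(B,Q): not NE [P1→C gives 10>7]
(B,R): not NE [P1→C gives 10>7]
(C,P): not NE [P1→A gives 9>0; P2→R gives 12>11]
(C,Q): not NE [P2→R gives 12>8]
(C,R): NE

Nash profiles: (A,P), (C,R)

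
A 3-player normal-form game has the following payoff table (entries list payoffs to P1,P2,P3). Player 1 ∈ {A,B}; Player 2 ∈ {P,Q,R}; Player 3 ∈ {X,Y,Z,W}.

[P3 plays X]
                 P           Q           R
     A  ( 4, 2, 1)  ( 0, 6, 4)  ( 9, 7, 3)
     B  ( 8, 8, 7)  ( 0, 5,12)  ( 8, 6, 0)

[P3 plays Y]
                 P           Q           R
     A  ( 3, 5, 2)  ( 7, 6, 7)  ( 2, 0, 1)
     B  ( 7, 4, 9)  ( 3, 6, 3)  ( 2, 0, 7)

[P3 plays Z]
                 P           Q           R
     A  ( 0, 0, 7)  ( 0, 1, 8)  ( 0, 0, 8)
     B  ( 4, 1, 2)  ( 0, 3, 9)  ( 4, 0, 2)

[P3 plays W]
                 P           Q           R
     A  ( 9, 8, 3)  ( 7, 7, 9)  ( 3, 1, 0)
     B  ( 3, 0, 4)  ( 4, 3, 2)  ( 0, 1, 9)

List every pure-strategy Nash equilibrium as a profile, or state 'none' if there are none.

(A,P,X): not NE [P1→B gives 8>4; P2→R gives 7>2; P3→Z gives 7>1]
(A,P,Y): not NE [P1→B gives 7>3; P2→Q gives 6>5; P3→Z gives 7>2]
(A,P,Z): not NE [P1→B gives 4>0; P2→Q gives 1>0]
(A,P,W): not NE [P3→Z gives 7>3]
(A,Q,X): not NE [P2→R gives 7>6; P3→W gives 9>4]
(A,Q,Y): not NE [P3→W gives 9>7]
(A,Q,Z): not NE [P3→W gives 9>8]
(A,Q,W): not NE [P2→P gives 8>7]
(A,R,X): not NE [P3→Z gives 8>3]
(A,R,Y): not NE [P2→Q gives 6>0; P3→Z gives 8>1]
(A,R,Z): not NE [P1→B gives 4>0; P2→Q gives 1>0]
(A,R,W): not NE [P2→P gives 8>1; P3→Z gives 8>0]
(B,P,X): not NE [P3→Y gives 9>7]
(B,P,Y): not NE [P2→Q gives 6>4]
(B,P,Z): not NE [P2→Q gives 3>1; P3→Y gives 9>2]
(B,P,W): not NE [P1→A gives 9>3; P2→Q gives 3>0; P3→Y gives 9>4]
(B,Q,X): not NE [P2→P gives 8>5]
(B,Q,Y): not NE [P1→A gives 7>3; P3→X gives 12>3]
(B,Q,Z): not NE [P3→X gives 12>9]
(B,Q,W): not NE [P1→A gives 7>4; P3→X gives 12>2]
(B,R,X): not NE [P1→A gives 9>8; P2→P gives 8>6; P3→W gives 9>0]
(B,R,Y): not NE [P2→Q gives 6>0; P3→W gives 9>7]
(B,R,Z): not NE [P2→Q gives 3>0; P3→W gives 9>2]
(B,R,W): not NE [P1→A gives 3>0; P2→Q gives 3>1]

PSNE: ∅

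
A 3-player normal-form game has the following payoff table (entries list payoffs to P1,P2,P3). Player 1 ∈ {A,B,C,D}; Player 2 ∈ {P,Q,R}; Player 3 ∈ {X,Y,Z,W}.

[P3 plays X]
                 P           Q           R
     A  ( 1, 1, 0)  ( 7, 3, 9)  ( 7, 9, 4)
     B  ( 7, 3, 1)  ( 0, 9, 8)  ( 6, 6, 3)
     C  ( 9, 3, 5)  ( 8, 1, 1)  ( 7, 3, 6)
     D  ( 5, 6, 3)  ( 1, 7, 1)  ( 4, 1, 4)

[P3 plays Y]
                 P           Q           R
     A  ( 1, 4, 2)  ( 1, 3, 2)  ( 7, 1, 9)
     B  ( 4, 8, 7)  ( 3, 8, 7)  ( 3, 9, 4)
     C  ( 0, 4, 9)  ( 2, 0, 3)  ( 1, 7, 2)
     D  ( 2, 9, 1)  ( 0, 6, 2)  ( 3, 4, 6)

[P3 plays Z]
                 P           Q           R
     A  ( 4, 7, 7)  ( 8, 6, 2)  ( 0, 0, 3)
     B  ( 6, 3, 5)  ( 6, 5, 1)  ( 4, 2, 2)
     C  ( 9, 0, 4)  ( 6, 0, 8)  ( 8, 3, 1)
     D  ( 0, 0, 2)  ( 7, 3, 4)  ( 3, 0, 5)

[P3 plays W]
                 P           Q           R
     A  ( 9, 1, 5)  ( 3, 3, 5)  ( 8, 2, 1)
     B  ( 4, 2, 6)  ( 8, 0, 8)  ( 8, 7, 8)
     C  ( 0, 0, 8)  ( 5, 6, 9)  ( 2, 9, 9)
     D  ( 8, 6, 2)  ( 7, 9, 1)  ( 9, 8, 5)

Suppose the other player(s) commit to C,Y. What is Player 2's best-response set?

u_2(P vs C,Y) = 4
u_2(Q vs C,Y) = 0
u_2(R vs C,Y) = 7
max payoff 7 at {R}

argmax u_2 = {R}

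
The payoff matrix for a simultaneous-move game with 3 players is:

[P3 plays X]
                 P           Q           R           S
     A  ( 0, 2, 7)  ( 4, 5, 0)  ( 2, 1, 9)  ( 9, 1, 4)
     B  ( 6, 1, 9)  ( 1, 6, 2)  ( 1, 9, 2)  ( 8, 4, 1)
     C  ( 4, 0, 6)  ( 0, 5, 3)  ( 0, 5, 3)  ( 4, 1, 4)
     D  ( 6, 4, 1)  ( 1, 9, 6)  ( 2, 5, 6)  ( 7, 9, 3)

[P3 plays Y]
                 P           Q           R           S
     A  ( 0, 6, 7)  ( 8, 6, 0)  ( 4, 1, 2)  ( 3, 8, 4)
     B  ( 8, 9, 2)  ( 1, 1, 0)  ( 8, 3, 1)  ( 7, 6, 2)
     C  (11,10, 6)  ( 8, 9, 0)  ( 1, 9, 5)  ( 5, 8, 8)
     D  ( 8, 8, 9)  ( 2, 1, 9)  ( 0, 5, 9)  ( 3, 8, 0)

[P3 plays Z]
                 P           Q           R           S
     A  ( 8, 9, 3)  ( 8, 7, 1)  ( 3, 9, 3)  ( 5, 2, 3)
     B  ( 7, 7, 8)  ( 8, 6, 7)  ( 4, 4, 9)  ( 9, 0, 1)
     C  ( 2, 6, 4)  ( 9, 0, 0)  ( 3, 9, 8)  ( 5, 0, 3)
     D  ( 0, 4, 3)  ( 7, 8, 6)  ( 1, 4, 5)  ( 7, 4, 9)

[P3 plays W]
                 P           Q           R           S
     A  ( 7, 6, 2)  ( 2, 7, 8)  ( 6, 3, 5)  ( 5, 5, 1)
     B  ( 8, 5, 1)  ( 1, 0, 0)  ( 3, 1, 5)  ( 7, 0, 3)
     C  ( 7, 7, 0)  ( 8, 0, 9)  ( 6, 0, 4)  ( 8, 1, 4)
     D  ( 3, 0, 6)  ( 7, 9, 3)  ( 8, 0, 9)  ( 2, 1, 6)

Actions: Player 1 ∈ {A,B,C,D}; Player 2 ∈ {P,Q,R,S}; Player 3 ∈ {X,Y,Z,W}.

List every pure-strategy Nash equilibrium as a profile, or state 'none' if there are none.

PSNE = {(C,P,Y)}

(A,P,X): not NE [P1→D gives 6>0; P2→Q gives 5>2]
(A,P,Y): not NE [P1→C gives 11>0; P2→S gives 8>6]
(A,P,Z): not NE [P3→Y gives 7>3]
(A,P,W): not NE [P1→B gives 8>7; P2→Q gives 7>6; P3→Y gives 7>2]
(A,Q,X): not NE [P3→W gives 8>0]
(A,Q,Y): not NE [P2→S gives 8>6; P3→W gives 8>0]
(A,Q,Z): not NE [P1→C gives 9>8; P2→R gives 9>7; P3→W gives 8>1]
(A,Q,W): not NE [P1→C gives 8>2]
(A,R,X): not NE [P2→Q gives 5>1]
(A,R,Y): not NE [P1→B gives 8>4; P2→S gives 8>1; P3→X gives 9>2]
(A,R,Z): not NE [P1→B gives 4>3; P3→X gives 9>3]
(A,R,W): not NE [P1→D gives 8>6; P2→Q gives 7>3; P3→X gives 9>5]
(A,S,X): not NE [P2→Q gives 5>1]
(A,S,Y): not NE [P1→B gives 7>3]
(A,S,Z): not NE [P1→B gives 9>5; P2→R gives 9>2; P3→Y gives 4>3]
(A,S,W): not NE [P1→C gives 8>5; P2→Q gives 7>5; P3→Y gives 4>1]
(B,P,X): not NE [P2→R gives 9>1]
(B,P,Y): not NE [P1→C gives 11>8; P3→X gives 9>2]
(B,P,Z): not NE [P1→A gives 8>7; P3→X gives 9>8]
(B,P,W): not NE [P3→X gives 9>1]
(B,Q,X): not NE [P1→A gives 4>1; P2→R gives 9>6; P3→Z gives 7>2]
(B,Q,Y): not NE [P1→C gives 8>1; P2→P gives 9>1; P3→Z gives 7>0]
(B,Q,Z): not NE [P1→C gives 9>8; P2→P gives 7>6]
(B,Q,W): not NE [P1→C gives 8>1; P2→P gives 5>0; P3→Z gives 7>0]
(B,R,X): not NE [P1→D gives 2>1; P3→Z gives 9>2]
(B,R,Y): not NE [P2→P gives 9>3; P3→Z gives 9>1]
(B,R,Z): not NE [P2→P gives 7>4]
(B,R,W): not NE [P1→D gives 8>3; P2→P gives 5>1; P3→Z gives 9>5]
(B,S,X): not NE [P1→A gives 9>8; P2→R gives 9>4; P3→W gives 3>1]
(B,S,Y): not NE [P2→P gives 9>6; P3→W gives 3>2]
(B,S,Z): not NE [P2→P gives 7>0; P3→W gives 3>1]
(B,S,W): not NE [P1→C gives 8>7; P2→P gives 5>0]
(C,P,X): not NE [P1→D gives 6>4; P2→R gives 5>0]
(C,P,Y): NE
(C,P,Z): not NE [P1→A gives 8>2; P2→R gives 9>6; P3→Y gives 6>4]
(C,P,W): not NE [P1→B gives 8>7; P3→Y gives 6>0]
(C,Q,X): not NE [P1→A gives 4>0; P3→W gives 9>3]
(C,Q,Y): not NE [P2→P gives 10>9; P3→W gives 9>0]
(C,Q,Z): not NE [P2→R gives 9>0; P3→W gives 9>0]
(C,Q,W): not NE [P2→P gives 7>0]
(C,R,X): not NE [P1→D gives 2>0; P3→Z gives 8>3]
(C,R,Y): not NE [P1→B gives 8>1; P2→P gives 10>9; P3→Z gives 8>5]
(C,R,Z): not NE [P1→B gives 4>3]
(C,R,W): not NE [P1→D gives 8>6; P2→P gives 7>0; P3→Z gives 8>4]
(C,S,X): not NE [P1→A gives 9>4; P2→R gives 5>1; P3→Y gives 8>4]
(C,S,Y): not NE [P1→B gives 7>5; P2→P gives 10>8]
(C,S,Z): not NE [P1→B gives 9>5; P2→R gives 9>0; P3→Y gives 8>3]
(C,S,W): not NE [P2→P gives 7>1; P3→Y gives 8>4]
(D,P,X): not NE [P2→S gives 9>4; P3→Y gives 9>1]
(D,P,Y): not NE [P1→C gives 11>8]
(D,P,Z): not NE [P1→A gives 8>0; P2→Q gives 8>4; P3→Y gives 9>3]
(D,P,W): not NE [P1→B gives 8>3; P2→Q gives 9>0; P3→Y gives 9>6]
(D,Q,X): not NE [P1→A gives 4>1; P3→Y gives 9>6]
(D,Q,Y): not NE [P1→C gives 8>2; P2→S gives 8>1]
(D,Q,Z): not NE [P1→C gives 9>7; P3→Y gives 9>6]
(D,Q,W): not NE [P1→C gives 8>7; P3→Y gives 9>3]
(D,R,X): not NE [P2→S gives 9>5; P3→W gives 9>6]
(D,R,Y): not NE [P1→B gives 8>0; P2→S gives 8>5]
(D,R,Z): not NE [P1→B gives 4>1; P2→Q gives 8>4; P3→W gives 9>5]
(D,R,W): not NE [P2→Q gives 9>0]
(D,S,X): not NE [P1→A gives 9>7; P3→Z gives 9>3]
(D,S,Y): not NE [P1→B gives 7>3; P3→Z gives 9>0]
(D,S,Z): not NE [P1→B gives 9>7; P2→Q gives 8>4]
(D,S,W): not NE [P1→C gives 8>2; P2→Q gives 9>1; P3→Z gives 9>6]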